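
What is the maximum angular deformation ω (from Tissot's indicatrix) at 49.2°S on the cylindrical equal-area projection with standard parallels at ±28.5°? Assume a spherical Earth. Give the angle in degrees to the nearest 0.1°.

For cylindrical equal-area with standard parallel φ₀, h = cos φ / cos φ₀ and k = cos φ₀ / cos φ, so h·k = 1.
At 49.2°: h = 0.7435, k = 1.345; principal scales a = 1.345, b = 0.7435.
sin(ω/2) = (a − b)/(a + b) = 0.6014/2.088 = 0.2880, so ω = 2 arcsin(0.2880) ≈ 33.5°.

33.5°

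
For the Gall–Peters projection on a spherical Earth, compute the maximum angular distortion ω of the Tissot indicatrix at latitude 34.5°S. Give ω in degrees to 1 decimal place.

Gall–Peters is a cylindrical equal-area projection with standard parallels at ±45°. Cylindrical equal-area (φ₀ = 45°): h = cos φ / cos 45° along meridians, k = cos 45° / cos φ along parallels; h·k = 1.
At 34.5°: h = 1.165, k = 0.8580; principal scales a = 1.165, b = 0.8580.
sin(ω/2) = (a − b)/(a + b) = 0.3075/2.023 = 0.1520, so ω = 2 arcsin(0.1520) ≈ 17.5°.

17.5°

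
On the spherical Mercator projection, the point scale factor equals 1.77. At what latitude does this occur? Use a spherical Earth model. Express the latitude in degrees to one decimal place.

Mercator scale is k = sec φ = 1/cos φ.
1/cos φ = 1.77  ⇒  cos φ = 0.5650  ⇒  φ = arccos(0.5650) ≈ 55.6°.

55.6°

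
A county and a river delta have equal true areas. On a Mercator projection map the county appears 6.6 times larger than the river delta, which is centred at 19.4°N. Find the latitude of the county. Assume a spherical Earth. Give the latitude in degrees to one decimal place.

For equal true areas on Mercator, apparent areas scale as sec²φ, so the ratio is cos²φ₂ / cos²φ₁.
cos²φ₂ / cos²φ₁ = 6.6  ⇒  cos φ₁ = cos 19.4° / √6.6 = 0.9432/2.569 = 0.3671.
φ₁ = arccos(0.3671) ≈ 68.5°.

68.5°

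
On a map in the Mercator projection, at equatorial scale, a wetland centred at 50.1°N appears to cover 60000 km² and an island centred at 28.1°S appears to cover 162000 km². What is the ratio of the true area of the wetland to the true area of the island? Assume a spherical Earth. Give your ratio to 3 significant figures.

0.196

On Mercator the areal scale is sec²φ, so true area = apparent × cos²φ.
True area of wetland: 60000 × cos²(50.1°) = 60000 × 0.4115 = 24690 km².
True area of island: 162000 × cos²(28.1°) = 162000 × 0.7781 = 126100 km².
Ratio = 24690 / 126100 ≈ 0.196.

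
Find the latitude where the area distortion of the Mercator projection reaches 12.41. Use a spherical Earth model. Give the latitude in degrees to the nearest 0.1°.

73.5°

Mercator areal scale is sec²φ.
sec²φ = 12.41  ⇒  cos²φ = 0.08058  ⇒  cos φ = 0.2839.
φ = arccos(0.2839) ≈ 73.5°.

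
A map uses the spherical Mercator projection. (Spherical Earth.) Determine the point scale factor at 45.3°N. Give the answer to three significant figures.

For Mercator, h = k = sec φ (a conformal cylindrical projection has a single point scale, 1/cos φ).
k = 1/cos 45.3° = 1/0.7034 = 1.422.

1.42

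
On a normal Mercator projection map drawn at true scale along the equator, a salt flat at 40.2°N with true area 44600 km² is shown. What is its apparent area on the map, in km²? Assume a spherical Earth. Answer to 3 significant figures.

For Mercator, h = k = sec φ (a conformal cylindrical projection has a single point scale, 1/cos φ).
Areal scale = k² = sec²φ = 1/cos²(40.2°) = 1/0.7638² = 1.714.
Apparent area = 44600 × 1.714 ≈ 76500 km².

76500 km²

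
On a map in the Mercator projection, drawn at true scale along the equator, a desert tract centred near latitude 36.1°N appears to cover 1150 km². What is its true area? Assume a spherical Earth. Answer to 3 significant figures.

751 km²

Mercator is conformal, so the point scale is isotropic: h = k = sec φ = 1/cos φ.
Areal scale = k² = sec²φ = 1/cos²(36.1°) = 1/0.8080² = 1.532.
True area = apparent / (areal scale) = 1150 / 1.532 ≈ 751 km².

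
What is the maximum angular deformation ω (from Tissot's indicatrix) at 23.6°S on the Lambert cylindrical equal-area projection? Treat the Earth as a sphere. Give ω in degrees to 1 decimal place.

10.0°

The Lambert cylindrical equal-area projection is the cylindrical equal-area projection with its standard parallel at the equator (φ₀ = 0). A cylindrical equal-area projection with standard parallel φ₀ has meridian scale h = cos φ / cos φ₀ and parallel scale k = cos φ₀ / cos φ (so areas are preserved, h·k = 1).
At 23.6°: h = 0.9164, k = 1.091; principal scales a = 1.091, b = 0.9164.
sin(ω/2) = (a − b)/(a + b) = 0.1749/2.008 = 0.08712, so ω = 2 arcsin(0.08712) ≈ 10.0°.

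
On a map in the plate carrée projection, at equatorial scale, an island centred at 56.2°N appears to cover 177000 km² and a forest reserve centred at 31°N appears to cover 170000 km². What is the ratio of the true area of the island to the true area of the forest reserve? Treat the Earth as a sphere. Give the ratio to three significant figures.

0.676

Plate carrée has h = 1 and k = sec φ, giving areal scale sec φ; true area = (apparent area) · cos φ.
True area of island: 177000 × cos(56.2°) = 177000 × 0.5563 = 98460 km².
True area of forest reserve: 170000 × cos(31°) = 170000 × 0.8572 = 145700 km².
Ratio = 98460 / 145700 ≈ 0.676.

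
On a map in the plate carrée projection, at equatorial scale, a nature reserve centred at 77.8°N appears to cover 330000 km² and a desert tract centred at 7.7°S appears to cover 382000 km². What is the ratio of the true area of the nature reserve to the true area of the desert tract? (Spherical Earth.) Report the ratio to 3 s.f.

0.184

Plate carrée has h = 1 and k = sec φ, giving areal scale sec φ; true area = (apparent area) · cos φ.
True area of nature reserve: 330000 × cos(77.8°) = 330000 × 0.2113 = 69740 km².
True area of desert tract: 382000 × cos(7.7°) = 382000 × 0.9910 = 378600 km².
Ratio = 69740 / 378600 ≈ 0.184.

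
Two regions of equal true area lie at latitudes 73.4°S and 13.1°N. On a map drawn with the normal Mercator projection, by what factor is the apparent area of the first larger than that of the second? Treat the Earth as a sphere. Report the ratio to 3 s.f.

11.6

Mercator areal scale is sec²φ.
At 73.4°: sec²(73.4°) = 1/0.2857² = 12.25.
At 13.1°: sec²(13.1°) = 1/0.9740² = 1.054.
Ratio = 12.25/1.054 = cos²(13.1°)/cos²(73.4°) ≈ 11.6.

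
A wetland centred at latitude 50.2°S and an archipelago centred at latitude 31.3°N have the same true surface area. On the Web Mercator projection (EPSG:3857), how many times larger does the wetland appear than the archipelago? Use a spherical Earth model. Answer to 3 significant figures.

1.78

On Mercator, area is exaggerated by sec²φ = 1/cos²φ.
At 50.2°: sec²(50.2°) = 1/0.6401² = 2.441.
At 31.3°: sec²(31.3°) = 1/0.8545² = 1.370.
Ratio = 2.441/1.370 = cos²(31.3°)/cos²(50.2°) ≈ 1.78.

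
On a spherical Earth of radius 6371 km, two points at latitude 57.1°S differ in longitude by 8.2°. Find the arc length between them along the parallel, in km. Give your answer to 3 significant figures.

Arc length along a parallel = R cos φ · Δλ (with Δλ in radians).
= 6371 × cos 57.1° × (8.2° × π/180) = 6371 × 0.5432 × 0.1431 ≈ 495 km.

495 km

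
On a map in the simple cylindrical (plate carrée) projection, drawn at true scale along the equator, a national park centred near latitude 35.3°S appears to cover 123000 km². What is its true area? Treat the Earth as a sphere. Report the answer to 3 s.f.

For the equirectangular projection with φ₀ = 0 (plate carrée), h = 1 along meridians and k = sec φ along parallels.
Areal scale = h·k = 1 × sec φ; at 35.3°, h = 1.000, k = 1.225, so h·k = 1.225.
True area = apparent / (areal scale) = 123000 / 1.225 ≈ 100000 km².

100000 km²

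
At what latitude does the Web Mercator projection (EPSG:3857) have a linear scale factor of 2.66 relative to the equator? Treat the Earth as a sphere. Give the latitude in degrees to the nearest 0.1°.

67.9°

Mercator scale is k = sec φ = 1/cos φ.
1/cos φ = 2.66  ⇒  cos φ = 0.3759  ⇒  φ = arccos(0.3759) ≈ 67.9°.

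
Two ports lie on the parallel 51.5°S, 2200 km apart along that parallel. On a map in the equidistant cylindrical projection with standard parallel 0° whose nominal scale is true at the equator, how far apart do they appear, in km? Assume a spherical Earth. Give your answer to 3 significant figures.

3530 km

For the equirectangular projection with φ₀ = 0 (plate carrée), h = 1 along meridians and k = sec φ along parallels.
Along the parallel, k = sec 51.5° = 1/0.6225 = 1.606.
Map distance = 2200 × 1.606 ≈ 3530 km.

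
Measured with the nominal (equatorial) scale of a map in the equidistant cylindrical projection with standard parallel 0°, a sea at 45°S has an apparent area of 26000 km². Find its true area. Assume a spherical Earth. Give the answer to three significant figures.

For the equirectangular projection with φ₀ = 0 (plate carrée), h = 1 along meridians and k = sec φ along parallels.
Areal scale = h·k = 1 × sec φ; at 45°, h = 1.000, k = 1.414, so h·k = 1.414.
True area = apparent / (areal scale) = 26000 / 1.414 ≈ 18400 km².

18400 km²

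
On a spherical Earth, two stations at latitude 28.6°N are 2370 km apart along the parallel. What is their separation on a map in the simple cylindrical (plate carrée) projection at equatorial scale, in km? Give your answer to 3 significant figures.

In the plate carrée (x = Rλ, y = Rφ), meridians are true-scale (h = 1) and parallels are stretched by k = sec φ.
Along the parallel, k = sec 28.6° = 1/0.8780 = 1.139.
Map distance = 2370 × 1.139 ≈ 2700 km.

2700 km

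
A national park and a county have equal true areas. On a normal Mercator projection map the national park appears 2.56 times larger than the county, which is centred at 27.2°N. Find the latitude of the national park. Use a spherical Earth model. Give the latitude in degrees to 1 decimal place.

56.2°

On Mercator, (apparent₁)/(apparent₂) = sec²φ₁ / sec²φ₂ when true areas are equal.
cos²φ₂ / cos²φ₁ = 2.56  ⇒  cos φ₁ = cos 27.2° / √2.56 = 0.8894/1.600 = 0.5559.
φ₁ = arccos(0.5559) ≈ 56.2°.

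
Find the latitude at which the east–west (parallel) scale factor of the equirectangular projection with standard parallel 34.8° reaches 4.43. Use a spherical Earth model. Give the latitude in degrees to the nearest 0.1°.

With standard parallel φ₀ = 34.8°, the equirectangular projection gives x = Rλ cos φ₀, y = Rφ, so h = 1 and k = cos 34.8° / cos φ.
k = cos φ₀ / cos φ = 4.43  ⇒  cos φ = cos 34.8° / 4.43 = 0.1854.
φ = arccos(0.1854) ≈ 79.3°.

79.3°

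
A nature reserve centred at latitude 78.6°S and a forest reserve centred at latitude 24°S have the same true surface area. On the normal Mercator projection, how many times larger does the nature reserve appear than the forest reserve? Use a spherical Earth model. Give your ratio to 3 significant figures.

21.4

Mercator areal scale is sec²φ.
At 78.6°: sec²(78.6°) = 1/0.1977² = 25.60.
At 24°: sec²(24°) = 1/0.9135² = 1.198.
Ratio = 25.60/1.198 = cos²(24°)/cos²(78.6°) ≈ 21.4.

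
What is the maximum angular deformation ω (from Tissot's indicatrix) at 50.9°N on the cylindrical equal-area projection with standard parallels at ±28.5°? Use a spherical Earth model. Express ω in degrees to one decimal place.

37.3°

A cylindrical equal-area projection with standard parallel φ₀ has meridian scale h = cos φ / cos φ₀ and parallel scale k = cos φ₀ / cos φ (so areas are preserved, h·k = 1).
At 50.9°: h = 0.7176, k = 1.393; principal scales a = 1.393, b = 0.7176.
sin(ω/2) = (a − b)/(a + b) = 0.6758/2.111 = 0.3201, so ω = 2 arcsin(0.3201) ≈ 37.3°.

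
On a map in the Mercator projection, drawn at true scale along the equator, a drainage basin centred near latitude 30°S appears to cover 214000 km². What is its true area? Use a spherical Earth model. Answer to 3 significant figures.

160000 km²

For Mercator, h = k = sec φ (a conformal cylindrical projection has a single point scale, 1/cos φ).
Areal scale = k² = sec²φ = 1/cos²(30°) = 1/0.8660² = 1.333.
True area = apparent / (areal scale) = 214000 / 1.333 ≈ 160000 km².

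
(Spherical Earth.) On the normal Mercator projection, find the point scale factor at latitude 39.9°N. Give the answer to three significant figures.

The Mercator projection is conformal; its linear scale factor is the same in every direction and equals sec φ = 1/cos φ.
k = 1/cos 39.9° = 1/0.7672 = 1.304.

1.30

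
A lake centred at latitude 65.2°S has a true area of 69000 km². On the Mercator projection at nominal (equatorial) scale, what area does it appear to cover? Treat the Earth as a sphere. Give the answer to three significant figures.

392000 km²

Mercator is conformal, so the point scale is isotropic: h = k = sec φ = 1/cos φ.
Areal scale = k² = sec²φ = 1/cos²(65.2°) = 1/0.4195² = 5.684.
Apparent area = 69000 × 5.684 ≈ 392000 km².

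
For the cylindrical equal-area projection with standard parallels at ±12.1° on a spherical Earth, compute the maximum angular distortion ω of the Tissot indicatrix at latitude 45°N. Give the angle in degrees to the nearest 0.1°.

36.5°

A cylindrical equal-area projection with standard parallel φ₀ has meridian scale h = cos φ / cos φ₀ and parallel scale k = cos φ₀ / cos φ (so areas are preserved, h·k = 1).
At 45°: h = 0.7232, k = 1.383; principal scales a = 1.383, b = 0.7232.
sin(ω/2) = (a − b)/(a + b) = 0.6596/2.106 = 0.3132, so ω = 2 arcsin(0.3132) ≈ 36.5°.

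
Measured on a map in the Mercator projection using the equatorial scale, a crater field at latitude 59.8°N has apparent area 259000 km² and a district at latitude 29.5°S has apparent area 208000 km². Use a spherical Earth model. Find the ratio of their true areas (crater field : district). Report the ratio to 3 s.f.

0.416

Mercator's areal exaggeration is sec²φ; hence true area = (apparent area) · cos²φ.
True area of crater field: 259000 × cos²(59.8°) = 259000 × 0.2530 = 65530 km².
True area of district: 208000 × cos²(29.5°) = 208000 × 0.7575 = 157600 km².
Ratio = 65530 / 157600 ≈ 0.416.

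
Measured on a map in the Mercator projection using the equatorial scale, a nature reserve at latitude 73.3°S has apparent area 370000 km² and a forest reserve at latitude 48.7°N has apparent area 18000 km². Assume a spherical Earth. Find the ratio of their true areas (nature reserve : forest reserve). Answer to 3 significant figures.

3.90

Since Mercator area scale is 1/cos²φ, the true area equals the apparent area multiplied by cos²φ.
True area of nature reserve: 370000 × cos²(73.3°) = 370000 × 0.08258 = 30550 km².
True area of forest reserve: 18000 × cos²(48.7°) = 18000 × 0.4356 = 7841 km².
Ratio = 30550 / 7841 ≈ 3.90.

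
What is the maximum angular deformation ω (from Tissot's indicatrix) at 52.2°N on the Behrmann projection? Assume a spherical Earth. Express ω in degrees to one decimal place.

38.8°

Behrmann is a cylindrical equal-area projection with standard parallels at ±30°. For cylindrical equal-area with standard parallel φ₀, h = cos φ / cos φ₀ and k = cos φ₀ / cos φ, so h·k = 1.
At 52.2°: h = 0.7077, k = 1.413; principal scales a = 1.413, b = 0.7077.
sin(ω/2) = (a − b)/(a + b) = 0.7053/2.121 = 0.3326, so ω = 2 arcsin(0.3326) ≈ 38.8°.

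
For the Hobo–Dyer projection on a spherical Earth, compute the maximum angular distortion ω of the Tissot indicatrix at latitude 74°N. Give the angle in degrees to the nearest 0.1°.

103.4°

The Hobo–Dyer projection is cylindrical equal-area with φ₀ = 37.5°. For cylindrical equal-area with standard parallel φ₀, h = cos φ / cos φ₀ and k = cos φ₀ / cos φ, so h·k = 1.
At 74°: h = 0.3474, k = 2.878; principal scales a = 2.878, b = 0.3474.
sin(ω/2) = (a − b)/(a + b) = 2.531/3.226 = 0.7846, so ω = 2 arcsin(0.7846) ≈ 103.4°.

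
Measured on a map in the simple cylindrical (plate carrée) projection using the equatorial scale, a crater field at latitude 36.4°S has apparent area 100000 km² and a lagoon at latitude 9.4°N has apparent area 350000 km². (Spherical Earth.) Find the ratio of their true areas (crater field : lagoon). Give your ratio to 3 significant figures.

0.233

On the plate carrée, areal scale = h·k = 1 × sec φ, so true area = apparent × cos φ.
True area of crater field: 100000 × cos(36.4°) = 100000 × 0.8049 = 80490 km².
True area of lagoon: 350000 × cos(9.4°) = 350000 × 0.9866 = 345300 km².
Ratio = 80490 / 345300 ≈ 0.233.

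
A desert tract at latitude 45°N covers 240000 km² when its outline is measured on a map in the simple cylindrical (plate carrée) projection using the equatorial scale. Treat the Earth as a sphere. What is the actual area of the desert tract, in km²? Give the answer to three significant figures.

170000 km²

Plate carrée maps x = Rλ, y = Rφ. The meridian scale is h = 1 and the parallel scale is k = 1/cos φ = sec φ.
Areal scale = h·k = 1 × sec φ; at 45°, h = 1.000, k = 1.414, so h·k = 1.414.
True area = apparent / (areal scale) = 240000 / 1.414 ≈ 170000 km².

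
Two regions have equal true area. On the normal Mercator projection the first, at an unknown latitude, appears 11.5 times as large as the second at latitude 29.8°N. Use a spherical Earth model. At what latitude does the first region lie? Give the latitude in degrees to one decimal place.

75.2°

For equal true areas on Mercator, apparent areas scale as sec²φ, so the ratio is cos²φ₂ / cos²φ₁.
cos²φ₂ / cos²φ₁ = 11.5  ⇒  cos φ₁ = cos 29.8° / √11.5 = 0.8678/3.391 = 0.2559.
φ₁ = arccos(0.2559) ≈ 75.2°.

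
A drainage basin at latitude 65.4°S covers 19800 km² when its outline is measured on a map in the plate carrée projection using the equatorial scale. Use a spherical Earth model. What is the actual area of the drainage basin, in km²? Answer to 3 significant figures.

For the equirectangular projection with φ₀ = 0 (plate carrée), h = 1 along meridians and k = sec φ along parallels.
Areal scale = h·k = 1 × sec φ; at 65.4°, h = 1.000, k = 2.402, so h·k = 2.402.
True area = apparent / (areal scale) = 19800 / 2.402 ≈ 8240 km².

8240 km²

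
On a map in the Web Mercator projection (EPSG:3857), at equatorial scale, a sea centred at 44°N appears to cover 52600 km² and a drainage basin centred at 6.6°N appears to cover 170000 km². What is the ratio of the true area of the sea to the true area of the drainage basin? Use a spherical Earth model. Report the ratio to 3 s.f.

0.162

On Mercator the areal scale is sec²φ, so true area = apparent × cos²φ.
True area of sea: 52600 × cos²(44°) = 52600 × 0.5174 = 27220 km².
True area of drainage basin: 170000 × cos²(6.6°) = 170000 × 0.9868 = 167800 km².
Ratio = 27220 / 167800 ≈ 0.162.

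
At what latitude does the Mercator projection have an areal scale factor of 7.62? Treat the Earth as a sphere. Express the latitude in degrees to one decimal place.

Mercator areal scale is sec²φ.
sec²φ = 7.62  ⇒  cos²φ = 0.1312  ⇒  cos φ = 0.3623.
φ = arccos(0.3623) ≈ 68.8°.

68.8°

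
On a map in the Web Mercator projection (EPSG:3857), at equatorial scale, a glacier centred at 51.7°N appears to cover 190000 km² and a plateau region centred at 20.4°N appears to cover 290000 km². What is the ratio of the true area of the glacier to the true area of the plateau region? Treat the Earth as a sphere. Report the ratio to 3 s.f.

0.286

Since Mercator area scale is 1/cos²φ, the true area equals the apparent area multiplied by cos²φ.
True area of glacier: 190000 × cos²(51.7°) = 190000 × 0.3841 = 72980 km².
True area of plateau region: 290000 × cos²(20.4°) = 290000 × 0.8785 = 254800 km².
Ratio = 72980 / 254800 ≈ 0.286.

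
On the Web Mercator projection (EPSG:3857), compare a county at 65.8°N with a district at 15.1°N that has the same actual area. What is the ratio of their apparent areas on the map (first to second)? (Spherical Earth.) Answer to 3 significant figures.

5.55

Mercator is conformal with k = sec φ, so areal scale = k² = sec²φ.
At 65.8°: sec²(65.8°) = 1/0.4099² = 5.951.
At 15.1°: sec²(15.1°) = 1/0.9655² = 1.073.
Ratio = 5.951/1.073 = cos²(15.1°)/cos²(65.8°) ≈ 5.55.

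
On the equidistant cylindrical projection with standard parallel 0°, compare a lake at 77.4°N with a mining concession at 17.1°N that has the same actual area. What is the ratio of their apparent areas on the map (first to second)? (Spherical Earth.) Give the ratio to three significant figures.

For the equirectangular projection with φ₀ = 0 (plate carrée), h = 1 along meridians and k = sec φ along parallels.
Areal scale at 77.4°: h·k = 1.000 × 4.584 = 4.584.
Areal scale at 17.1°: h·k = 1.000 × 1.046 = 1.046.
Ratio = 4.584/1.046 ≈ 4.38.

4.38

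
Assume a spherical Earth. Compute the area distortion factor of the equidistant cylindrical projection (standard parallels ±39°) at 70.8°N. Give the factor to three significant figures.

2.36

The equidistant cylindrical projection with φ₀ = 39° has h = 1 (meridians true) and k = cos φ₀ / cos φ along parallels.
Areal scale = h·k = 1 × cos φ₀ / cos φ; at 70.8°, h = 1.000, k = 2.363, so h·k = 2.363.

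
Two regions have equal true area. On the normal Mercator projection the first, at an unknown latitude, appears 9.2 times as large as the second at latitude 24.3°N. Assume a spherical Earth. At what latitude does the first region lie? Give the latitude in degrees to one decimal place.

Mercator areal scale is sec²φ, so apparent-area ratio = sec²φ₁ / sec²φ₂ = cos²φ₂ / cos²φ₁.
cos²φ₂ / cos²φ₁ = 9.2  ⇒  cos φ₁ = cos 24.3° / √9.2 = 0.9114/3.033 = 0.3005.
φ₁ = arccos(0.3005) ≈ 72.5°.

72.5°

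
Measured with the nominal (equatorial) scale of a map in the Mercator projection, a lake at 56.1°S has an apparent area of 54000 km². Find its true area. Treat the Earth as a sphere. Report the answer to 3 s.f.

For Mercator, h = k = sec φ (a conformal cylindrical projection has a single point scale, 1/cos φ).
Areal scale = k² = sec²φ = 1/cos²(56.1°) = 1/0.5577² = 3.215.
True area = apparent / (areal scale) = 54000 / 3.215 ≈ 16800 km².

16800 km²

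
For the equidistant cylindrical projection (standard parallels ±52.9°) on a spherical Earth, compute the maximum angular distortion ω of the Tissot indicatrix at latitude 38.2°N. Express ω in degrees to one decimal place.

15.1°

The equidistant cylindrical projection with φ₀ = 52.9° has h = 1 (meridians true) and k = cos φ₀ / cos φ along parallels.
At 38.2°: h = 1.000, k = 0.7676; principal scales a = 1.000, b = 0.7676.
sin(ω/2) = (a − b)/(a + b) = 0.2324/1.768 = 0.1315, so ω = 2 arcsin(0.1315) ≈ 15.1°.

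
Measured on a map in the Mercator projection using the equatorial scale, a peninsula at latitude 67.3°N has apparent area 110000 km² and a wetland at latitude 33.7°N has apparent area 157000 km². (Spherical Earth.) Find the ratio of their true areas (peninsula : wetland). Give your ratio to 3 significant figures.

0.151

Since Mercator area scale is 1/cos²φ, the true area equals the apparent area multiplied by cos²φ.
True area of peninsula: 110000 × cos²(67.3°) = 110000 × 0.1489 = 16380 km².
True area of wetland: 157000 × cos²(33.7°) = 157000 × 0.6921 = 108700 km².
Ratio = 16380 / 108700 ≈ 0.151.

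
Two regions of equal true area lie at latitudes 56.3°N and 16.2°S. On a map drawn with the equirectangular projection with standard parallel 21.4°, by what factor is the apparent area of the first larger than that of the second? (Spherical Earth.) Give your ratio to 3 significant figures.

1.73

In the equirectangular projection with standard parallel φ₀ = 21.4° (x = Rλ cos φ₀, y = Rφ), meridians are true-scale (h = 1) and the parallel scale is k = cos φ₀ / cos φ.
Areal scale at 56.3°: h·k = 1.000 × 1.678 = 1.678.
Areal scale at 16.2°: h·k = 1.000 × 0.9696 = 0.9696.
Ratio = 1.678/0.9696 ≈ 1.73.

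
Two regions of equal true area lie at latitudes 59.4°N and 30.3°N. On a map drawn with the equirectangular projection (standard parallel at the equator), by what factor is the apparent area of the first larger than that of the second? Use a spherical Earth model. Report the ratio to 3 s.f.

For the equirectangular projection with φ₀ = 0 (plate carrée), h = 1 along meridians and k = sec φ along parallels.
Areal scale at 59.4°: h·k = 1.000 × 1.964 = 1.964.
Areal scale at 30.3°: h·k = 1.000 × 1.158 = 1.158.
Ratio = 1.964/1.158 ≈ 1.70.

1.70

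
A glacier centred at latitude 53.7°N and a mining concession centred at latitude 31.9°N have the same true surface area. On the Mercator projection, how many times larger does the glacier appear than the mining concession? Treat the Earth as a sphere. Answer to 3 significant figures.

2.06

Mercator is conformal with k = sec φ, so areal scale = k² = sec²φ.
At 53.7°: sec²(53.7°) = 1/0.5920² = 2.853.
At 31.9°: sec²(31.9°) = 1/0.8490² = 1.387.
Ratio = 2.853/1.387 = cos²(31.9°)/cos²(53.7°) ≈ 2.06.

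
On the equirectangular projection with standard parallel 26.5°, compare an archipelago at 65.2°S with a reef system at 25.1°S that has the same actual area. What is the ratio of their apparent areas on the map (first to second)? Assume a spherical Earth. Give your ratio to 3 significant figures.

With standard parallel φ₀ = 26.5°, the equirectangular projection gives x = Rλ cos φ₀, y = Rφ, so h = 1 and k = cos 26.5° / cos φ.
Areal scale at 65.2°: h·k = 1.000 × 2.134 = 2.134.
Areal scale at 25.1°: h·k = 1.000 × 0.9883 = 0.9883.
Ratio = 2.134/0.9883 ≈ 2.16.

2.16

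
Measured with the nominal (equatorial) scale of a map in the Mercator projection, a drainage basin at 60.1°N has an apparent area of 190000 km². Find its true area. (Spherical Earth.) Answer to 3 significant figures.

For Mercator, h = k = sec φ (a conformal cylindrical projection has a single point scale, 1/cos φ).
Areal scale = k² = sec²φ = 1/cos²(60.1°) = 1/0.4985² = 4.024.
True area = apparent / (areal scale) = 190000 / 4.024 ≈ 47200 km².

47200 km²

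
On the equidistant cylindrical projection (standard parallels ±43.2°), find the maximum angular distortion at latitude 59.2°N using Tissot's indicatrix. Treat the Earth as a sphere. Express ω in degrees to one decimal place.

20.1°

With standard parallel φ₀ = 43.2°, the equirectangular projection gives x = Rλ cos φ₀, y = Rφ, so h = 1 and k = cos 43.2° / cos φ.
At 59.2°: h = 1.000, k = 1.424; principal scales a = 1.424, b = 1.000.
sin(ω/2) = (a − b)/(a + b) = 0.4236/2.424 = 0.1748, so ω = 2 arcsin(0.1748) ≈ 20.1°.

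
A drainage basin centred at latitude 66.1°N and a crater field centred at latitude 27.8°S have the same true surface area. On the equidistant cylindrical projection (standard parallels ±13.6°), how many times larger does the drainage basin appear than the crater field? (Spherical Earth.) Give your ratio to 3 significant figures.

2.18

In the equirectangular projection with standard parallel φ₀ = 13.6° (x = Rλ cos φ₀, y = Rφ), meridians are true-scale (h = 1) and the parallel scale is k = cos φ₀ / cos φ.
Areal scale at 66.1°: h·k = 1.000 × 2.399 = 2.399.
Areal scale at 27.8°: h·k = 1.000 × 1.099 = 1.099.
Ratio = 2.399/1.099 ≈ 2.18.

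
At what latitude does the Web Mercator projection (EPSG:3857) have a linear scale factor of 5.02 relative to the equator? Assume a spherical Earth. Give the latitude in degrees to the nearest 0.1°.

Mercator scale is k = sec φ = 1/cos φ.
1/cos φ = 5.02  ⇒  cos φ = 0.1992  ⇒  φ = arccos(0.1992) ≈ 78.5°.

78.5°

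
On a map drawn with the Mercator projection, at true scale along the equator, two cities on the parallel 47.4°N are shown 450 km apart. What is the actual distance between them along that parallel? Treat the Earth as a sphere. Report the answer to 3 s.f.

305 km

For Mercator, h = k = sec φ (a conformal cylindrical projection has a single point scale, 1/cos φ).
Along the parallel at 47.4°, map distances are exaggerated by k = sec 47.4° = 1.477.
True distance = 450 / 1.477 = 450 × cos 47.4° ≈ 305 km.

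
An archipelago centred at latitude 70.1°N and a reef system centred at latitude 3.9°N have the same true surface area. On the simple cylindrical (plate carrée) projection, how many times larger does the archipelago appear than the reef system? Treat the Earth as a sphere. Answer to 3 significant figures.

2.93

Plate carrée maps x = Rλ, y = Rφ. The meridian scale is h = 1 and the parallel scale is k = 1/cos φ = sec φ.
Areal scale at 70.1°: h·k = 1.000 × 2.938 = 2.938.
Areal scale at 3.9°: h·k = 1.000 × 1.002 = 1.002.
Ratio = 2.938/1.002 ≈ 2.93.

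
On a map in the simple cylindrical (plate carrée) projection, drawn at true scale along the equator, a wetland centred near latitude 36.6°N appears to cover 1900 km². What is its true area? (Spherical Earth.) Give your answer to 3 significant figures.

For the equirectangular projection with φ₀ = 0 (plate carrée), h = 1 along meridians and k = sec φ along parallels.
Areal scale = h·k = 1 × sec φ; at 36.6°, h = 1.000, k = 1.246, so h·k = 1.246.
True area = apparent / (areal scale) = 1900 / 1.246 ≈ 1530 km².

1530 km²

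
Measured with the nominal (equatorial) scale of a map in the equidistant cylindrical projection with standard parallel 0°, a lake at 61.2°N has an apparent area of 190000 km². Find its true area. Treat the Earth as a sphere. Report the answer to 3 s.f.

91500 km²

In the plate carrée (x = Rλ, y = Rφ), meridians are true-scale (h = 1) and parallels are stretched by k = sec φ.
Areal scale = h·k = 1 × sec φ; at 61.2°, h = 1.000, k = 2.076, so h·k = 2.076.
True area = apparent / (areal scale) = 190000 / 2.076 ≈ 91500 km².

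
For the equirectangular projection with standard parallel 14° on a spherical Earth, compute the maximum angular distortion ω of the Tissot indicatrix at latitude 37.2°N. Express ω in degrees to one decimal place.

The equidistant cylindrical projection with φ₀ = 14° has h = 1 (meridians true) and k = cos φ₀ / cos φ along parallels.
At 37.2°: h = 1.000, k = 1.218; principal scales a = 1.218, b = 1.000.
sin(ω/2) = (a − b)/(a + b) = 0.2182/2.218 = 0.09835, so ω = 2 arcsin(0.09835) ≈ 11.3°.

11.3°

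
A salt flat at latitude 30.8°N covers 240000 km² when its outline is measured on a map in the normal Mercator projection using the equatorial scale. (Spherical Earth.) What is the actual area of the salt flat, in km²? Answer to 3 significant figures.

The Mercator projection is conformal; its linear scale factor is the same in every direction and equals sec φ = 1/cos φ.
Areal scale = k² = sec²φ = 1/cos²(30.8°) = 1/0.8590² = 1.355.
True area = apparent / (areal scale) = 240000 / 1.355 ≈ 177000 km².

177000 km²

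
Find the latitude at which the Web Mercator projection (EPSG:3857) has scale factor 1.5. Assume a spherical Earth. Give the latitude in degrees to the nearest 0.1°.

Mercator scale is k = sec φ = 1/cos φ.
1/cos φ = 1.5  ⇒  cos φ = 0.6667  ⇒  φ = arccos(0.6667) ≈ 48.2°.

48.2°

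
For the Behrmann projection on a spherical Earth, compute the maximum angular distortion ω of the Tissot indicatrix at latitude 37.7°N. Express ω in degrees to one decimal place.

The Behrmann projection is cylindrical equal-area with φ₀ = 30°. A cylindrical equal-area projection with standard parallel φ₀ has meridian scale h = cos φ / cos φ₀ and parallel scale k = cos φ₀ / cos φ (so areas are preserved, h·k = 1).
At 37.7°: h = 0.9136, k = 1.095; principal scales a = 1.095, b = 0.9136.
sin(ω/2) = (a − b)/(a + b) = 0.1809/2.008 = 0.09009, so ω = 2 arcsin(0.09009) ≈ 10.3°.

10.3°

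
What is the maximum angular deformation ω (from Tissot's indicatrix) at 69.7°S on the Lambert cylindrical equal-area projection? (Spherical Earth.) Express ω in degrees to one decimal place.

103.5°

The Lambert cylindrical equal-area projection is the cylindrical equal-area projection with its standard parallel at the equator (φ₀ = 0). Cylindrical equal-area (φ₀ = 0°): h = cos φ / cos 0° along meridians, k = cos 0° / cos φ along parallels; h·k = 1.
At 69.7°: h = 0.3469, k = 2.882; principal scales a = 2.882, b = 0.3469.
sin(ω/2) = (a − b)/(a + b) = 2.535/3.229 = 0.7851, so ω = 2 arcsin(0.7851) ≈ 103.5°.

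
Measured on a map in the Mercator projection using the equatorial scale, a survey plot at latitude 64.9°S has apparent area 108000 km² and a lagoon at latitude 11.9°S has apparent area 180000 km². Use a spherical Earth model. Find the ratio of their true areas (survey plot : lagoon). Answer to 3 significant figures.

0.113

Mercator's areal exaggeration is sec²φ; hence true area = (apparent area) · cos²φ.
True area of survey plot: 108000 × cos²(64.9°) = 108000 × 0.1799 = 19430 km².
True area of lagoon: 180000 × cos²(11.9°) = 180000 × 0.9575 = 172300 km².
Ratio = 19430 / 172300 ≈ 0.113.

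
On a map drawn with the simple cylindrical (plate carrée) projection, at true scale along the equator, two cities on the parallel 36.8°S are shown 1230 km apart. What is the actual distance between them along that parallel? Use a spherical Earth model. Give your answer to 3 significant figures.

985 km

For the equirectangular projection with φ₀ = 0 (plate carrée), h = 1 along meridians and k = sec φ along parallels.
Along the parallel at 36.8°, map distances are exaggerated by k = sec 36.8° = 1.249.
True distance = 1230 / 1.249 = 1230 × cos 36.8° ≈ 985 km.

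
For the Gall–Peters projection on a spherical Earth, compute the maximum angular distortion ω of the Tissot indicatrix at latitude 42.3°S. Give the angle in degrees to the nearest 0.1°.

Gall–Peters is a cylindrical equal-area projection with standard parallels at ±45°. For cylindrical equal-area with standard parallel φ₀, h = cos φ / cos φ₀ and k = cos φ₀ / cos φ, so h·k = 1.
At 42.3°: h = 1.046, k = 0.9560; principal scales a = 1.046, b = 0.9560.
sin(ω/2) = (a − b)/(a + b) = 0.08997/2.002 = 0.04494, so ω = 2 arcsin(0.04494) ≈ 5.2°.

5.2°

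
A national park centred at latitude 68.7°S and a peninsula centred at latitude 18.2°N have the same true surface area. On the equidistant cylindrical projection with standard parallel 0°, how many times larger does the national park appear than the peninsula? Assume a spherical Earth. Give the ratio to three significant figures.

2.62

Plate carrée maps x = Rλ, y = Rφ. The meridian scale is h = 1 and the parallel scale is k = 1/cos φ = sec φ.
Areal scale at 68.7°: h·k = 1.000 × 2.753 = 2.753.
Areal scale at 18.2°: h·k = 1.000 × 1.053 = 1.053.
Ratio = 2.753/1.053 ≈ 2.62.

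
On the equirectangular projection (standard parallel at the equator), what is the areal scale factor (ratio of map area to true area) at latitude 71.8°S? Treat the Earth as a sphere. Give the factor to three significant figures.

3.20

For the equirectangular projection with φ₀ = 0 (plate carrée), h = 1 along meridians and k = sec φ along parallels.
Areal scale = h·k = 1 × sec φ; at 71.8°, h = 1.000, k = 3.202, so h·k = 3.202.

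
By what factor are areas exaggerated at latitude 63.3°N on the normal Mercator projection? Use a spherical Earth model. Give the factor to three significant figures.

For Mercator, h = k = sec φ (a conformal cylindrical projection has a single point scale, 1/cos φ).
Areal scale = k² = sec²φ = 1/cos²(63.3°) = 1/0.4493² = 4.953.

4.95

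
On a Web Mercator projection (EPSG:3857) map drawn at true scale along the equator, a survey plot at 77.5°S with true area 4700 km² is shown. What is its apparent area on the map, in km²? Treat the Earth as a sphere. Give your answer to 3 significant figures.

100000 km²

The Mercator projection is conformal; its linear scale factor is the same in every direction and equals sec φ = 1/cos φ.
Areal scale = k² = sec²φ = 1/cos²(77.5°) = 1/0.2164² = 21.35.
Apparent area = 4700 × 21.35 ≈ 100000 km².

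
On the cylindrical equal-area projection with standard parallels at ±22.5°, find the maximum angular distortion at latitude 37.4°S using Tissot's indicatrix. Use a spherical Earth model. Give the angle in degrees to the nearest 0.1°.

17.2°

For cylindrical equal-area with standard parallel φ₀, h = cos φ / cos φ₀ and k = cos φ₀ / cos φ, so h·k = 1.
At 37.4°: h = 0.8599, k = 1.163; principal scales a = 1.163, b = 0.8599.
sin(ω/2) = (a − b)/(a + b) = 0.3031/2.023 = 0.1498, so ω = 2 arcsin(0.1498) ≈ 17.2°.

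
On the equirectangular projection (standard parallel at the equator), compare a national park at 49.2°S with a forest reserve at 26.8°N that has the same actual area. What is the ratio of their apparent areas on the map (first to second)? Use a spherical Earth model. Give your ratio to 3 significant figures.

1.37

For the equirectangular projection with φ₀ = 0 (plate carrée), h = 1 along meridians and k = sec φ along parallels.
Areal scale at 49.2°: h·k = 1.000 × 1.530 = 1.530.
Areal scale at 26.8°: h·k = 1.000 × 1.120 = 1.120.
Ratio = 1.530/1.120 ≈ 1.37.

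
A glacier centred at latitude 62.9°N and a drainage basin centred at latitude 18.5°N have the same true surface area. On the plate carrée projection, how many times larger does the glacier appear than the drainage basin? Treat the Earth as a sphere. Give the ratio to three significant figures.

2.08

Plate carrée maps x = Rλ, y = Rφ. The meridian scale is h = 1 and the parallel scale is k = 1/cos φ = sec φ.
Areal scale at 62.9°: h·k = 1.000 × 2.195 = 2.195.
Areal scale at 18.5°: h·k = 1.000 × 1.054 = 1.054.
Ratio = 2.195/1.054 ≈ 2.08.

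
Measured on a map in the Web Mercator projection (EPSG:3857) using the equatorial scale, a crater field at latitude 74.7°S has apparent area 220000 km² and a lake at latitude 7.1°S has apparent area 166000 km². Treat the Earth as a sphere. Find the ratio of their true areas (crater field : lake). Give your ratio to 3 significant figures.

0.0937

Mercator's areal exaggeration is sec²φ; hence true area = (apparent area) · cos²φ.
True area of crater field: 220000 × cos²(74.7°) = 220000 × 0.06963 = 15320 km².
True area of lake: 166000 × cos²(7.1°) = 166000 × 0.9847 = 163500 km².
Ratio = 15320 / 163500 ≈ 0.0937.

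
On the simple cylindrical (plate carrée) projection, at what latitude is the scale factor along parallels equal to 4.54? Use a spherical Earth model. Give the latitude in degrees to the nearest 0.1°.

Plate carrée: h = 1, k = sec φ along parallels.
sec φ = 4.54  ⇒  cos φ = 0.2203  ⇒  φ ≈ 77.3°.

77.3°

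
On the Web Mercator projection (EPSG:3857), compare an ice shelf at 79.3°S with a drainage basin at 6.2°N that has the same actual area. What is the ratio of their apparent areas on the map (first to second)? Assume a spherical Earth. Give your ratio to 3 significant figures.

28.7

On Mercator, area is exaggerated by sec²φ = 1/cos²φ.
At 79.3°: sec²(79.3°) = 1/0.1857² = 29.01.
At 6.2°: sec²(6.2°) = 1/0.9942² = 1.012.
Ratio = 29.01/1.012 = cos²(6.2°)/cos²(79.3°) ≈ 28.7.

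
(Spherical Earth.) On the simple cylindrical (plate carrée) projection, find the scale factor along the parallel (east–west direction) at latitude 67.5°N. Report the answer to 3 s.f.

For the equirectangular projection with φ₀ = 0 (plate carrée), h = 1 along meridians and k = sec φ along parallels.
k = 1/cos 67.5° = 1/0.3827 = 2.613.

2.61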